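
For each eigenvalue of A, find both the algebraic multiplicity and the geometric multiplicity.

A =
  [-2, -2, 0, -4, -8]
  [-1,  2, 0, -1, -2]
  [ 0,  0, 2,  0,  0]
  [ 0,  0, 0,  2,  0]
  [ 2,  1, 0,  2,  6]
λ = 2: alg = 5, geom = 3

Step 1 — factor the characteristic polynomial to read off the algebraic multiplicities:
  χ_A(x) = (x - 2)^5

Step 2 — compute geometric multiplicities via the rank-nullity identity g(λ) = n − rank(A − λI):
  rank(A − (2)·I) = 2, so dim ker(A − (2)·I) = n − 2 = 3

Summary:
  λ = 2: algebraic multiplicity = 5, geometric multiplicity = 3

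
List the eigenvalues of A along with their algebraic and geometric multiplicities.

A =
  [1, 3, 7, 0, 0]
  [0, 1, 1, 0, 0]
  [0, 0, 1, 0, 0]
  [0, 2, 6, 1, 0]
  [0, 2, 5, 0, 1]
λ = 1: alg = 5, geom = 3

Step 1 — factor the characteristic polynomial to read off the algebraic multiplicities:
  χ_A(x) = (x - 1)^5

Step 2 — compute geometric multiplicities via the rank-nullity identity g(λ) = n − rank(A − λI):
  rank(A − (1)·I) = 2, so dim ker(A − (1)·I) = n − 2 = 3

Summary:
  λ = 1: algebraic multiplicity = 5, geometric multiplicity = 3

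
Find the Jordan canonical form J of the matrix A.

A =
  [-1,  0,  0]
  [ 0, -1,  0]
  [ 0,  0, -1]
J_1(-1) ⊕ J_1(-1) ⊕ J_1(-1)

The characteristic polynomial is
  det(x·I − A) = x^3 + 3*x^2 + 3*x + 1 = (x + 1)^3

Eigenvalues and multiplicities (the geometric multiplicity of λ is n − rank(A − λI), which equals the number of Jordan blocks for λ):
  λ = -1: algebraic multiplicity = 3, geometric multiplicity = 3

Determining the block sizes for each eigenvalue:
  λ = -1: gm = am = 3, so every block has size 1 → block sizes [1, 1, 1]

Assembling the blocks gives a Jordan form
J =
  [-1,  0,  0]
  [ 0, -1,  0]
  [ 0,  0, -1]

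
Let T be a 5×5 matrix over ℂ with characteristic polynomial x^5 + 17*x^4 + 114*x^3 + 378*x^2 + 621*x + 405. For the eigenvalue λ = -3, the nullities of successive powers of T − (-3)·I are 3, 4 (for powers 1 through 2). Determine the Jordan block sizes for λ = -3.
Block sizes for λ = -3: [2, 1, 1]

From the dimensions of kernels of powers, the number of Jordan blocks of size at least j is d_j − d_{j−1} where d_j = dim ker(N^j) (with d_0 = 0). Computing the differences gives [3, 1].
The number of blocks of size exactly k is (#blocks of size ≥ k) − (#blocks of size ≥ k + 1), so the partition is: 2 block(s) of size 1, 1 block(s) of size 2.
In nonincreasing order the block sizes are [2, 1, 1].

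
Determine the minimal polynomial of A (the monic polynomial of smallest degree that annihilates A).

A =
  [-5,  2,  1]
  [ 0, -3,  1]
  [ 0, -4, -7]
x^2 + 10*x + 25

The characteristic polynomial is χ_A(x) = (x + 5)^3, so the eigenvalues are known. The minimal polynomial is
  m_A(x) = Π_λ (x − λ)^{k_λ}
where k_λ is the size of the *largest* Jordan block for λ (equivalently, the smallest k with (A − λI)^k v = 0 for every generalised eigenvector v of λ).

  λ = -5: largest Jordan block has size 2, contributing (x + 5)^2

So m_A(x) = (x + 5)^2 = x^2 + 10*x + 25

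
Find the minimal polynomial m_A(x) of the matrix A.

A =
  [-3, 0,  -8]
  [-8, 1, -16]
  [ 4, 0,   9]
x^2 - 6*x + 5

The characteristic polynomial is χ_A(x) = (x - 5)*(x - 1)^2, so the eigenvalues are known. The minimal polynomial is
  m_A(x) = Π_λ (x − λ)^{k_λ}
where k_λ is the size of the *largest* Jordan block for λ (equivalently, the smallest k with (A − λI)^k v = 0 for every generalised eigenvector v of λ).

  λ = 1: largest Jordan block has size 1, contributing (x − 1)
  λ = 5: largest Jordan block has size 1, contributing (x − 5)

So m_A(x) = (x - 5)*(x - 1) = x^2 - 6*x + 5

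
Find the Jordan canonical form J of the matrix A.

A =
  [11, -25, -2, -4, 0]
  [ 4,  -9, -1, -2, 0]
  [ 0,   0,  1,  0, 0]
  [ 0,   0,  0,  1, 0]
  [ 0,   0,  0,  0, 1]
J_3(1) ⊕ J_1(1) ⊕ J_1(1)

The characteristic polynomial is
  det(x·I − A) = x^5 - 5*x^4 + 10*x^3 - 10*x^2 + 5*x - 1 = (x - 1)^5

Eigenvalues and multiplicities (the geometric multiplicity of λ is n − rank(A − λI), which equals the number of Jordan blocks for λ):
  λ = 1: algebraic multiplicity = 5, geometric multiplicity = 3

Determining the block sizes for each eigenvalue:
  λ = 1: with am = 5 and gm = 3, the partition is not yet determined (e.g. several partitions of 5 into 3 parts exist). Let N = A − (1)·I. Computing rank(N^1) = 2, rank(N^2) = 1, rank(N^3) = 0; the number of blocks of size ≥ j is rank(N^{j−1}) − rank(N^j), giving [3, 1, 1]. So we have 1 block(s) of size 3, 2 block(s) of size 1 → block sizes [3, 1, 1]

Assembling the blocks gives a Jordan form
J =
  [1, 1, 0, 0, 0]
  [0, 1, 1, 0, 0]
  [0, 0, 1, 0, 0]
  [0, 0, 0, 1, 0]
  [0, 0, 0, 0, 1]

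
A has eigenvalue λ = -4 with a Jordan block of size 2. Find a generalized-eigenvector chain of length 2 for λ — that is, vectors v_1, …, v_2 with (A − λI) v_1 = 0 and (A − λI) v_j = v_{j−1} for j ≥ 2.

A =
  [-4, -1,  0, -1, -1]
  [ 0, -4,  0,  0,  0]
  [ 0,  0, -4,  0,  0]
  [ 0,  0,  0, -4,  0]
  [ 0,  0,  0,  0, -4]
A Jordan chain for λ = -4 of length 2:
v_1 = (-1, 0, 0, 0, 0)ᵀ
v_2 = (0, 1, 0, 0, 0)ᵀ

Let N = A − (-4)·I. We want v_2 with N^2 v_2 = 0 but N^1 v_2 ≠ 0; then v_{j-1} := N · v_j for j = 2, …, 2.

Pick v_2 = (0, 1, 0, 0, 0)ᵀ.
Then v_1 = N · v_2 = (-1, 0, 0, 0, 0)ᵀ.

Sanity check: (A − (-4)·I) v_1 = (0, 0, 0, 0, 0)ᵀ = 0. ✓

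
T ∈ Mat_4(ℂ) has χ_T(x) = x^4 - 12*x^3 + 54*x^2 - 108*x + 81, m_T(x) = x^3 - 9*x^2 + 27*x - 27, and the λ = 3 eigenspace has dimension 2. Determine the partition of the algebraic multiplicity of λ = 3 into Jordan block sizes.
Block sizes for λ = 3: [3, 1]

Step 1 — from the characteristic polynomial, algebraic multiplicity of λ = 3 is 4. From dim ker(T − (3)·I) = 2, there are exactly 2 Jordan blocks for λ = 3.
Step 2 — from the minimal polynomial, the factor (x − 3)^3 tells us the largest block for λ = 3 has size 3.
Step 3 — with total size 4, 2 blocks, and largest block 3, the block sizes (in nonincreasing order) are [3, 1].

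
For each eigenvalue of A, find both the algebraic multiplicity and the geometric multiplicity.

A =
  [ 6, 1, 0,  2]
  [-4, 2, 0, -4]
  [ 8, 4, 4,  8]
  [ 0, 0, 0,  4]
λ = 4: alg = 4, geom = 3

Step 1 — factor the characteristic polynomial to read off the algebraic multiplicities:
  χ_A(x) = (x - 4)^4

Step 2 — compute geometric multiplicities via the rank-nullity identity g(λ) = n − rank(A − λI):
  rank(A − (4)·I) = 1, so dim ker(A − (4)·I) = n − 1 = 3

Summary:
  λ = 4: algebraic multiplicity = 4, geometric multiplicity = 3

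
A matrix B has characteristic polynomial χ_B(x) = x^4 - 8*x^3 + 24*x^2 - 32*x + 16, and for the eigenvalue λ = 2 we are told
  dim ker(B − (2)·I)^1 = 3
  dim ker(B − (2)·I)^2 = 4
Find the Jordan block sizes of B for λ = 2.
Block sizes for λ = 2: [2, 1, 1]

From the dimensions of kernels of powers, the number of Jordan blocks of size at least j is d_j − d_{j−1} where d_j = dim ker(N^j) (with d_0 = 0). Computing the differences gives [3, 1].
The number of blocks of size exactly k is (#blocks of size ≥ k) − (#blocks of size ≥ k + 1), so the partition is: 2 block(s) of size 1, 1 block(s) of size 2.
In nonincreasing order the block sizes are [2, 1, 1].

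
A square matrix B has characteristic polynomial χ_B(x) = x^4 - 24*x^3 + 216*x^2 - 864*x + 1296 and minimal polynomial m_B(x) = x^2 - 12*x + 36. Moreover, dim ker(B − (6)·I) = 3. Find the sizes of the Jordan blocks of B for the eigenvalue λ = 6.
Block sizes for λ = 6: [2, 1, 1]

Step 1 — from the characteristic polynomial, algebraic multiplicity of λ = 6 is 4. From dim ker(B − (6)·I) = 3, there are exactly 3 Jordan blocks for λ = 6.
Step 2 — from the minimal polynomial, the factor (x − 6)^2 tells us the largest block for λ = 6 has size 2.
Step 3 — with total size 4, 3 blocks, and largest block 2, the block sizes (in nonincreasing order) are [2, 1, 1].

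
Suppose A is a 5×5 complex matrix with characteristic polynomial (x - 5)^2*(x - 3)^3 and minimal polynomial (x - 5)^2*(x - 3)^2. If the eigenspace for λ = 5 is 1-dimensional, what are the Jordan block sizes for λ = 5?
Block sizes for λ = 5: [2]

Step 1 — from the characteristic polynomial, algebraic multiplicity of λ = 5 is 2. From dim ker(A − (5)·I) = 1, there are exactly 1 Jordan blocks for λ = 5.
Step 2 — from the minimal polynomial, the factor (x − 5)^2 tells us the largest block for λ = 5 has size 2.
Step 3 — with total size 2, 1 blocks, and largest block 2, the block sizes (in nonincreasing order) are [2].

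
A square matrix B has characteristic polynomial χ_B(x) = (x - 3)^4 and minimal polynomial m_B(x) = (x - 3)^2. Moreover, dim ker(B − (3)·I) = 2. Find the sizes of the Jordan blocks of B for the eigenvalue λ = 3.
Block sizes for λ = 3: [2, 2]

Step 1 — from the characteristic polynomial, algebraic multiplicity of λ = 3 is 4. From dim ker(B − (3)·I) = 2, there are exactly 2 Jordan blocks for λ = 3.
Step 2 — from the minimal polynomial, the factor (x − 3)^2 tells us the largest block for λ = 3 has size 2.
Step 3 — with total size 4, 2 blocks, and largest block 2, the block sizes (in nonincreasing order) are [2, 2].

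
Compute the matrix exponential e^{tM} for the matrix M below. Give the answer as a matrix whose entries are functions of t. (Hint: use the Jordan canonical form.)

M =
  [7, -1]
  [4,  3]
e^{tM} =
  [2*t*exp(5*t) + exp(5*t), -t*exp(5*t)]
  [4*t*exp(5*t), -2*t*exp(5*t) + exp(5*t)]

Strategy: write M = P · J · P⁻¹ where J is a Jordan canonical form, so e^{tM} = P · e^{tJ} · P⁻¹, and e^{tJ} can be computed block-by-block.

M has Jordan form
J =
  [5, 1]
  [0, 5]
(up to reordering of blocks).

Per-block formulas:
  For a 2×2 Jordan block J_2(5): exp(t · J_2(5)) = e^(5t)·(I + t·N), where N is the 2×2 nilpotent shift.

After assembling e^{tJ} and conjugating by P, we get:

e^{tM} =
  [2*t*exp(5*t) + exp(5*t), -t*exp(5*t)]
  [4*t*exp(5*t), -2*t*exp(5*t) + exp(5*t)]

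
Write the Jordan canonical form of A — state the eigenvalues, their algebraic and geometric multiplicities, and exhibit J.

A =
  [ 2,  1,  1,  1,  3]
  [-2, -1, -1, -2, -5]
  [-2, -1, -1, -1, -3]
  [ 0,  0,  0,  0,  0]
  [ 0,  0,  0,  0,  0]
J_3(0) ⊕ J_1(0) ⊕ J_1(0)

The characteristic polynomial is
  det(x·I − A) = x^5

Eigenvalues and multiplicities (the geometric multiplicity of λ is n − rank(A − λI), which equals the number of Jordan blocks for λ):
  λ = 0: algebraic multiplicity = 5, geometric multiplicity = 3

Determining the block sizes for each eigenvalue:
  λ = 0: with am = 5 and gm = 3, the partition is not yet determined (e.g. several partitions of 5 into 3 parts exist). Let N = A − (0)·I. Computing rank(N^1) = 2, rank(N^2) = 1, rank(N^3) = 0; the number of blocks of size ≥ j is rank(N^{j−1}) − rank(N^j), giving [3, 1, 1]. So we have 1 block(s) of size 3, 2 block(s) of size 1 → block sizes [3, 1, 1]

Assembling the blocks gives a Jordan form
J =
  [0, 1, 0, 0, 0]
  [0, 0, 1, 0, 0]
  [0, 0, 0, 0, 0]
  [0, 0, 0, 0, 0]
  [0, 0, 0, 0, 0]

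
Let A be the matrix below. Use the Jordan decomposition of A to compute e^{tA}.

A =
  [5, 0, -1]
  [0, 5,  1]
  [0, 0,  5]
e^{tA} =
  [exp(5*t), 0, -t*exp(5*t)]
  [0, exp(5*t), t*exp(5*t)]
  [0, 0, exp(5*t)]

Strategy: write A = P · J · P⁻¹ where J is a Jordan canonical form, so e^{tA} = P · e^{tJ} · P⁻¹, and e^{tJ} can be computed block-by-block.

A has Jordan form
J =
  [5, 1, 0]
  [0, 5, 0]
  [0, 0, 5]
(up to reordering of blocks).

Per-block formulas:
  For a 2×2 Jordan block J_2(5): exp(t · J_2(5)) = e^(5t)·(I + t·N), where N is the 2×2 nilpotent shift.
  For a 1×1 block at λ = 5: exp(t · [5]) = [e^(5t)].

After assembling e^{tJ} and conjugating by P, we get:

e^{tA} =
  [exp(5*t), 0, -t*exp(5*t)]
  [0, exp(5*t), t*exp(5*t)]
  [0, 0, exp(5*t)]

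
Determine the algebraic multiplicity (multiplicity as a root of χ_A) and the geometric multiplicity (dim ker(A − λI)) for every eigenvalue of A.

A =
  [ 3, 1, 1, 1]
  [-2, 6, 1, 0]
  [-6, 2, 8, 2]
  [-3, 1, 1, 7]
λ = 6: alg = 4, geom = 2

Step 1 — factor the characteristic polynomial to read off the algebraic multiplicities:
  χ_A(x) = (x - 6)^4

Step 2 — compute geometric multiplicities via the rank-nullity identity g(λ) = n − rank(A − λI):
  rank(A − (6)·I) = 2, so dim ker(A − (6)·I) = n − 2 = 2

Summary:
  λ = 6: algebraic multiplicity = 4, geometric multiplicity = 2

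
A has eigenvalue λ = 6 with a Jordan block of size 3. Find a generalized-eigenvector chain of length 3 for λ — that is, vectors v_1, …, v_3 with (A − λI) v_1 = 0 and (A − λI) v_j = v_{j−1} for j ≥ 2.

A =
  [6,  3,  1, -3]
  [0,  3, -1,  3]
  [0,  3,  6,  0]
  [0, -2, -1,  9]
A Jordan chain for λ = 6 of length 3:
v_1 = (0, 0, -9, -3)ᵀ
v_2 = (3, -3, 3, -2)ᵀ
v_3 = (0, 1, 0, 0)ᵀ

Let N = A − (6)·I. We want v_3 with N^3 v_3 = 0 but N^2 v_3 ≠ 0; then v_{j-1} := N · v_j for j = 3, …, 2.

Pick v_3 = (0, 1, 0, 0)ᵀ.
Then v_2 = N · v_3 = (3, -3, 3, -2)ᵀ.
Then v_1 = N · v_2 = (0, 0, -9, -3)ᵀ.

Sanity check: (A − (6)·I) v_1 = (0, 0, 0, 0)ᵀ = 0. ✓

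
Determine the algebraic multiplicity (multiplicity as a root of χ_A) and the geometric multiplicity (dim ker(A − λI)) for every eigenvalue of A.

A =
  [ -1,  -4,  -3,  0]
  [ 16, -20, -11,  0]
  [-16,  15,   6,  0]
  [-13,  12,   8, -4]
λ = -5: alg = 3, geom = 1; λ = -4: alg = 1, geom = 1

Step 1 — factor the characteristic polynomial to read off the algebraic multiplicities:
  χ_A(x) = (x + 4)*(x + 5)^3

Step 2 — compute geometric multiplicities via the rank-nullity identity g(λ) = n − rank(A − λI):
  rank(A − (-5)·I) = 3, so dim ker(A − (-5)·I) = n − 3 = 1
  rank(A − (-4)·I) = 3, so dim ker(A − (-4)·I) = n − 3 = 1

Summary:
  λ = -5: algebraic multiplicity = 3, geometric multiplicity = 1
  λ = -4: algebraic multiplicity = 1, geometric multiplicity = 1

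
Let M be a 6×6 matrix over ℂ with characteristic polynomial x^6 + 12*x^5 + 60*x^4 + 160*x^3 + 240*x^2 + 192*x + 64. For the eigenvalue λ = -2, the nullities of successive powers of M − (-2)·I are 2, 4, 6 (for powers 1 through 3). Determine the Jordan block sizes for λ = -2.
Block sizes for λ = -2: [3, 3]

From the dimensions of kernels of powers, the number of Jordan blocks of size at least j is d_j − d_{j−1} where d_j = dim ker(N^j) (with d_0 = 0). Computing the differences gives [2, 2, 2].
The number of blocks of size exactly k is (#blocks of size ≥ k) − (#blocks of size ≥ k + 1), so the partition is: 2 block(s) of size 3.
In nonincreasing order the block sizes are [3, 3].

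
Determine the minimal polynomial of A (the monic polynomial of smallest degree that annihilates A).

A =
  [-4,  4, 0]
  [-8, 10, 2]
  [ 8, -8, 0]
x^3 - 6*x^2 + 8*x

The characteristic polynomial is χ_A(x) = x*(x - 4)*(x - 2), so the eigenvalues are known. The minimal polynomial is
  m_A(x) = Π_λ (x − λ)^{k_λ}
where k_λ is the size of the *largest* Jordan block for λ (equivalently, the smallest k with (A − λI)^k v = 0 for every generalised eigenvector v of λ).

  λ = 0: largest Jordan block has size 1, contributing (x − 0)
  λ = 2: largest Jordan block has size 1, contributing (x − 2)
  λ = 4: largest Jordan block has size 1, contributing (x − 4)

So m_A(x) = x*(x - 4)*(x - 2) = x^3 - 6*x^2 + 8*x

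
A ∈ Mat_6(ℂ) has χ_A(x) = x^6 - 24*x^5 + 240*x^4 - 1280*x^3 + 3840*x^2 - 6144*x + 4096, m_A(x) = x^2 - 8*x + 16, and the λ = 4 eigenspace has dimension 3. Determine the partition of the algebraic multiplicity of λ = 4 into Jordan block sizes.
Block sizes for λ = 4: [2, 2, 2]

Step 1 — from the characteristic polynomial, algebraic multiplicity of λ = 4 is 6. From dim ker(A − (4)·I) = 3, there are exactly 3 Jordan blocks for λ = 4.
Step 2 — from the minimal polynomial, the factor (x − 4)^2 tells us the largest block for λ = 4 has size 2.
Step 3 — with total size 6, 3 blocks, and largest block 2, the block sizes (in nonincreasing order) are [2, 2, 2].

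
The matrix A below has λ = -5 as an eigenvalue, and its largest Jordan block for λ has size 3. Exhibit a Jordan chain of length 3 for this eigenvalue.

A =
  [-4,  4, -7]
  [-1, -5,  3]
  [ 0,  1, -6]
A Jordan chain for λ = -5 of length 3:
v_1 = (-3, -1, -1)ᵀ
v_2 = (1, -1, 0)ᵀ
v_3 = (1, 0, 0)ᵀ

Let N = A − (-5)·I. We want v_3 with N^3 v_3 = 0 but N^2 v_3 ≠ 0; then v_{j-1} := N · v_j for j = 3, …, 2.

Pick v_3 = (1, 0, 0)ᵀ.
Then v_2 = N · v_3 = (1, -1, 0)ᵀ.
Then v_1 = N · v_2 = (-3, -1, -1)ᵀ.

Sanity check: (A − (-5)·I) v_1 = (0, 0, 0)ᵀ = 0. ✓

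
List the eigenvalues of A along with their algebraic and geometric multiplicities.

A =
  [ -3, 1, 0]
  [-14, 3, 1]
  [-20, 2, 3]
λ = 1: alg = 3, geom = 1

Step 1 — factor the characteristic polynomial to read off the algebraic multiplicities:
  χ_A(x) = (x - 1)^3

Step 2 — compute geometric multiplicities via the rank-nullity identity g(λ) = n − rank(A − λI):
  rank(A − (1)·I) = 2, so dim ker(A − (1)·I) = n − 2 = 1

Summary:
  λ = 1: algebraic multiplicity = 3, geometric multiplicity = 1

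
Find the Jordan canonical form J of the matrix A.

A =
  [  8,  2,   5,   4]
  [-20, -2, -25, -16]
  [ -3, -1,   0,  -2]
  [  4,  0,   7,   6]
J_3(2) ⊕ J_1(6)

The characteristic polynomial is
  det(x·I − A) = x^4 - 12*x^3 + 48*x^2 - 80*x + 48 = (x - 6)*(x - 2)^3

Eigenvalues and multiplicities (the geometric multiplicity of λ is n − rank(A − λI), which equals the number of Jordan blocks for λ):
  λ = 2: algebraic multiplicity = 3, geometric multiplicity = 1
  λ = 6: algebraic multiplicity = 1, geometric multiplicity = 1

Determining the block sizes for each eigenvalue:
  λ = 2: one block (gm = 1), so the single block has size am = 3 → block sizes [3]
  λ = 6: one block (gm = 1), so the single block has size am = 1 → block sizes [1]

Assembling the blocks gives a Jordan form
J =
  [2, 1, 0, 0]
  [0, 2, 1, 0]
  [0, 0, 2, 0]
  [0, 0, 0, 6]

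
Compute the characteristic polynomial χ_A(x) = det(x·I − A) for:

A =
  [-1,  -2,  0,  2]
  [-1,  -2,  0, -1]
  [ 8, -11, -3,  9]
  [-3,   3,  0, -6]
x^4 + 12*x^3 + 54*x^2 + 108*x + 81

Expanding det(x·I − A) (e.g. by cofactor expansion or by noting that A is similar to its Jordan form J, which has the same characteristic polynomial as A) gives
  χ_A(x) = x^4 + 12*x^3 + 54*x^2 + 108*x + 81
which factors as (x + 3)^4. The eigenvalues (with algebraic multiplicities) are λ = -3 with multiplicity 4.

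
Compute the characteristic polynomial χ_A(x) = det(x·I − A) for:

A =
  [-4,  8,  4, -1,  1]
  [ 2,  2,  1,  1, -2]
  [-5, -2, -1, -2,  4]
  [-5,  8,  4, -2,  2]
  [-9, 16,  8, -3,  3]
x^5 + 2*x^4 + x^3

Expanding det(x·I − A) (e.g. by cofactor expansion or by noting that A is similar to its Jordan form J, which has the same characteristic polynomial as A) gives
  χ_A(x) = x^5 + 2*x^4 + x^3
which factors as x^3*(x + 1)^2. The eigenvalues (with algebraic multiplicities) are λ = -1 with multiplicity 2, λ = 0 with multiplicity 3.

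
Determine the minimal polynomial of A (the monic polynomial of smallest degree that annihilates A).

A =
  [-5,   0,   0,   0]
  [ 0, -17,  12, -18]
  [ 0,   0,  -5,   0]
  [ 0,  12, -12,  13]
x^2 + 4*x - 5

The characteristic polynomial is χ_A(x) = (x - 1)*(x + 5)^3, so the eigenvalues are known. The minimal polynomial is
  m_A(x) = Π_λ (x − λ)^{k_λ}
where k_λ is the size of the *largest* Jordan block for λ (equivalently, the smallest k with (A − λI)^k v = 0 for every generalised eigenvector v of λ).

  λ = -5: largest Jordan block has size 1, contributing (x + 5)
  λ = 1: largest Jordan block has size 1, contributing (x − 1)

So m_A(x) = (x - 1)*(x + 5) = x^2 + 4*x - 5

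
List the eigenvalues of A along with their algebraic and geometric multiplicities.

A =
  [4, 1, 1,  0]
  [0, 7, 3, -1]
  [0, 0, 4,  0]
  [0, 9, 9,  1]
λ = 4: alg = 4, geom = 2

Step 1 — factor the characteristic polynomial to read off the algebraic multiplicities:
  χ_A(x) = (x - 4)^4

Step 2 — compute geometric multiplicities via the rank-nullity identity g(λ) = n − rank(A − λI):
  rank(A − (4)·I) = 2, so dim ker(A − (4)·I) = n − 2 = 2

Summary:
  λ = 4: algebraic multiplicity = 4, geometric multiplicity = 2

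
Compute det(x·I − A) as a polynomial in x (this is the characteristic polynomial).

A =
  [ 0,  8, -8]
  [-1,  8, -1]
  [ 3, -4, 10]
x^3 - 18*x^2 + 108*x - 216

Expanding det(x·I − A) (e.g. by cofactor expansion or by noting that A is similar to its Jordan form J, which has the same characteristic polynomial as A) gives
  χ_A(x) = x^3 - 18*x^2 + 108*x - 216
which factors as (x - 6)^3. The eigenvalues (with algebraic multiplicities) are λ = 6 with multiplicity 3.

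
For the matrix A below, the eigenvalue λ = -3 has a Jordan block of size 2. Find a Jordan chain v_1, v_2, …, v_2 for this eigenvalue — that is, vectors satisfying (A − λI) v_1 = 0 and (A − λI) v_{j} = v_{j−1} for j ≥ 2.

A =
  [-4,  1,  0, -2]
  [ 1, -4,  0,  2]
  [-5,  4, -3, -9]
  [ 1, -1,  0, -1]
A Jordan chain for λ = -3 of length 2:
v_1 = (-1, 1, -5, 1)ᵀ
v_2 = (1, 0, 0, 0)ᵀ

Let N = A − (-3)·I. We want v_2 with N^2 v_2 = 0 but N^1 v_2 ≠ 0; then v_{j-1} := N · v_j for j = 2, …, 2.

Pick v_2 = (1, 0, 0, 0)ᵀ.
Then v_1 = N · v_2 = (-1, 1, -5, 1)ᵀ.

Sanity check: (A − (-3)·I) v_1 = (0, 0, 0, 0)ᵀ = 0. ✓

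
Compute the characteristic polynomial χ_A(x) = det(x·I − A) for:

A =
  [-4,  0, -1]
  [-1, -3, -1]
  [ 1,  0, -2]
x^3 + 9*x^2 + 27*x + 27

Expanding det(x·I − A) (e.g. by cofactor expansion or by noting that A is similar to its Jordan form J, which has the same characteristic polynomial as A) gives
  χ_A(x) = x^3 + 9*x^2 + 27*x + 27
which factors as (x + 3)^3. The eigenvalues (with algebraic multiplicities) are λ = -3 with multiplicity 3.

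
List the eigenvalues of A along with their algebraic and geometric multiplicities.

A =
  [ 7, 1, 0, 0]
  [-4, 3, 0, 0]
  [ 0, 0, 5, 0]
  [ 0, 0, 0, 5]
λ = 5: alg = 4, geom = 3

Step 1 — factor the characteristic polynomial to read off the algebraic multiplicities:
  χ_A(x) = (x - 5)^4

Step 2 — compute geometric multiplicities via the rank-nullity identity g(λ) = n − rank(A − λI):
  rank(A − (5)·I) = 1, so dim ker(A − (5)·I) = n − 1 = 3

Summary:
  λ = 5: algebraic multiplicity = 4, geometric multiplicity = 3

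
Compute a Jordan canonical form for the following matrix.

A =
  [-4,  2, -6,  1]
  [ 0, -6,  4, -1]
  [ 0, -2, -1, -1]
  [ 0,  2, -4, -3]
J_1(-4) ⊕ J_1(-4) ⊕ J_2(-3)

The characteristic polynomial is
  det(x·I − A) = x^4 + 14*x^3 + 73*x^2 + 168*x + 144 = (x + 3)^2*(x + 4)^2

Eigenvalues and multiplicities (the geometric multiplicity of λ is n − rank(A − λI), which equals the number of Jordan blocks for λ):
  λ = -4: algebraic multiplicity = 2, geometric multiplicity = 2
  λ = -3: algebraic multiplicity = 2, geometric multiplicity = 1

Determining the block sizes for each eigenvalue:
  λ = -4: gm = am = 2, so every block has size 1 → block sizes [1, 1]
  λ = -3: one block (gm = 1), so the single block has size am = 2 → block sizes [2]

Assembling the blocks gives a Jordan form
J =
  [-4,  0,  0,  0]
  [ 0, -4,  0,  0]
  [ 0,  0, -3,  1]
  [ 0,  0,  0, -3]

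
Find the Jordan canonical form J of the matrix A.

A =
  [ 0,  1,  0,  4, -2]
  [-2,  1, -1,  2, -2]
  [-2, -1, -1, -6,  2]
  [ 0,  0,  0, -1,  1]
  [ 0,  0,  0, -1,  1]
J_3(0) ⊕ J_2(0)

The characteristic polynomial is
  det(x·I − A) = x^5

Eigenvalues and multiplicities (the geometric multiplicity of λ is n − rank(A − λI), which equals the number of Jordan blocks for λ):
  λ = 0: algebraic multiplicity = 5, geometric multiplicity = 2

Determining the block sizes for each eigenvalue:
  λ = 0: with am = 5 and gm = 2, the partition is not yet determined (e.g. several partitions of 5 into 2 parts exist). Let N = A − (0)·I. Computing rank(N^1) = 3, rank(N^2) = 1, rank(N^3) = 0; the number of blocks of size ≥ j is rank(N^{j−1}) − rank(N^j), giving [2, 2, 1]. So we have 1 block(s) of size 3, 1 block(s) of size 2 → block sizes [3, 2]

Assembling the blocks gives a Jordan form
J =
  [0, 1, 0, 0, 0]
  [0, 0, 1, 0, 0]
  [0, 0, 0, 0, 0]
  [0, 0, 0, 0, 1]
  [0, 0, 0, 0, 0]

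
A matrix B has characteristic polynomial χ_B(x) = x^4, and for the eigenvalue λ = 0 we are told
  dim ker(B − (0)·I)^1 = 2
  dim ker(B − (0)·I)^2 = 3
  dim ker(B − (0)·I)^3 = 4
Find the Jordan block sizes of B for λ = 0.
Block sizes for λ = 0: [3, 1]

From the dimensions of kernels of powers, the number of Jordan blocks of size at least j is d_j − d_{j−1} where d_j = dim ker(N^j) (with d_0 = 0). Computing the differences gives [2, 1, 1].
The number of blocks of size exactly k is (#blocks of size ≥ k) − (#blocks of size ≥ k + 1), so the partition is: 1 block(s) of size 1, 1 block(s) of size 3.
In nonincreasing order the block sizes are [3, 1].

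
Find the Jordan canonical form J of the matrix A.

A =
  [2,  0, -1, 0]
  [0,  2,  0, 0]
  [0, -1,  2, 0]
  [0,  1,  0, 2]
J_3(2) ⊕ J_1(2)

The characteristic polynomial is
  det(x·I − A) = x^4 - 8*x^3 + 24*x^2 - 32*x + 16 = (x - 2)^4

Eigenvalues and multiplicities (the geometric multiplicity of λ is n − rank(A − λI), which equals the number of Jordan blocks for λ):
  λ = 2: algebraic multiplicity = 4, geometric multiplicity = 2

Determining the block sizes for each eigenvalue:
  λ = 2: with am = 4 and gm = 2, the partition is not yet determined (e.g. several partitions of 4 into 2 parts exist). Let N = A − (2)·I. Computing rank(N^1) = 2, rank(N^2) = 1, rank(N^3) = 0; the number of blocks of size ≥ j is rank(N^{j−1}) − rank(N^j), giving [2, 1, 1]. So we have 1 block(s) of size 3, 1 block(s) of size 1 → block sizes [3, 1]

Assembling the blocks gives a Jordan form
J =
  [2, 1, 0, 0]
  [0, 2, 1, 0]
  [0, 0, 2, 0]
  [0, 0, 0, 2]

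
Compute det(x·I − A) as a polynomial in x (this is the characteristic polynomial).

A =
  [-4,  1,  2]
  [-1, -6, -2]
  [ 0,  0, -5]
x^3 + 15*x^2 + 75*x + 125

Expanding det(x·I − A) (e.g. by cofactor expansion or by noting that A is similar to its Jordan form J, which has the same characteristic polynomial as A) gives
  χ_A(x) = x^3 + 15*x^2 + 75*x + 125
which factors as (x + 5)^3. The eigenvalues (with algebraic multiplicities) are λ = -5 with multiplicity 3.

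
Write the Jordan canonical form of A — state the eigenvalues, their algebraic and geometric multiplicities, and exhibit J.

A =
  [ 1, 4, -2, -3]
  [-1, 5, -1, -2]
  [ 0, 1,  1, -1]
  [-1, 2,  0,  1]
J_2(2) ⊕ J_2(2)

The characteristic polynomial is
  det(x·I − A) = x^4 - 8*x^3 + 24*x^2 - 32*x + 16 = (x - 2)^4

Eigenvalues and multiplicities (the geometric multiplicity of λ is n − rank(A − λI), which equals the number of Jordan blocks for λ):
  λ = 2: algebraic multiplicity = 4, geometric multiplicity = 2

Determining the block sizes for each eigenvalue:
  λ = 2: with am = 4 and gm = 2, the partition is not yet determined (e.g. several partitions of 4 into 2 parts exist). Let N = A − (2)·I. Computing rank(N^1) = 2, rank(N^2) = 0; the number of blocks of size ≥ j is rank(N^{j−1}) − rank(N^j), giving [2, 2]. So we have 2 block(s) of size 2 → block sizes [2, 2]

Assembling the blocks gives a Jordan form
J =
  [2, 1, 0, 0]
  [0, 2, 0, 0]
  [0, 0, 2, 1]
  [0, 0, 0, 2]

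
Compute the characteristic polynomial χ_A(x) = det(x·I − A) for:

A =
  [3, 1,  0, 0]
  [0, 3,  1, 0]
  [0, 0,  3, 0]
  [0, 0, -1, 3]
x^4 - 12*x^3 + 54*x^2 - 108*x + 81

Expanding det(x·I − A) (e.g. by cofactor expansion or by noting that A is similar to its Jordan form J, which has the same characteristic polynomial as A) gives
  χ_A(x) = x^4 - 12*x^3 + 54*x^2 - 108*x + 81
which factors as (x - 3)^4. The eigenvalues (with algebraic multiplicities) are λ = 3 with multiplicity 4.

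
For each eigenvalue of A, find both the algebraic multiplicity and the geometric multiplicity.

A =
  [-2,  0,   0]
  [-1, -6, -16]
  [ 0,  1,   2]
λ = -2: alg = 3, geom = 1

Step 1 — factor the characteristic polynomial to read off the algebraic multiplicities:
  χ_A(x) = (x + 2)^3

Step 2 — compute geometric multiplicities via the rank-nullity identity g(λ) = n − rank(A − λI):
  rank(A − (-2)·I) = 2, so dim ker(A − (-2)·I) = n − 2 = 1

Summary:
  λ = -2: algebraic multiplicity = 3, geometric multiplicity = 1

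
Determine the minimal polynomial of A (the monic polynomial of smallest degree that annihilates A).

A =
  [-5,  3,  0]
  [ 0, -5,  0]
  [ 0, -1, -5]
x^2 + 10*x + 25

The characteristic polynomial is χ_A(x) = (x + 5)^3, so the eigenvalues are known. The minimal polynomial is
  m_A(x) = Π_λ (x − λ)^{k_λ}
where k_λ is the size of the *largest* Jordan block for λ (equivalently, the smallest k with (A − λI)^k v = 0 for every generalised eigenvector v of λ).

  λ = -5: largest Jordan block has size 2, contributing (x + 5)^2

So m_A(x) = (x + 5)^2 = x^2 + 10*x + 25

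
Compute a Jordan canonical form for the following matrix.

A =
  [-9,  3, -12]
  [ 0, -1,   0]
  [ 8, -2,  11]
J_2(-1) ⊕ J_1(3)

The characteristic polynomial is
  det(x·I − A) = x^3 - x^2 - 5*x - 3 = (x - 3)*(x + 1)^2

Eigenvalues and multiplicities (the geometric multiplicity of λ is n − rank(A − λI), which equals the number of Jordan blocks for λ):
  λ = -1: algebraic multiplicity = 2, geometric multiplicity = 1
  λ = 3: algebraic multiplicity = 1, geometric multiplicity = 1

Determining the block sizes for each eigenvalue:
  λ = -1: one block (gm = 1), so the single block has size am = 2 → block sizes [2]
  λ = 3: one block (gm = 1), so the single block has size am = 1 → block sizes [1]

Assembling the blocks gives a Jordan form
J =
  [-1,  1, 0]
  [ 0, -1, 0]
  [ 0,  0, 3]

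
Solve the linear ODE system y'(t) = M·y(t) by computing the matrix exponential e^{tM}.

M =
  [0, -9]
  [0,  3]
e^{tM} =
  [1, 3 - 3*exp(3*t)]
  [0, exp(3*t)]

Strategy: write M = P · J · P⁻¹ where J is a Jordan canonical form, so e^{tM} = P · e^{tJ} · P⁻¹, and e^{tJ} can be computed block-by-block.

M has Jordan form
J =
  [0, 0]
  [0, 3]
(up to reordering of blocks).

Per-block formulas:
  For a 1×1 block at λ = 3: exp(t · [3]) = [e^(3t)].
  For a 1×1 block at λ = 0: exp(t · [0]) = [e^(0t)].

After assembling e^{tJ} and conjugating by P, we get:

e^{tM} =
  [1, 3 - 3*exp(3*t)]
  [0, exp(3*t)]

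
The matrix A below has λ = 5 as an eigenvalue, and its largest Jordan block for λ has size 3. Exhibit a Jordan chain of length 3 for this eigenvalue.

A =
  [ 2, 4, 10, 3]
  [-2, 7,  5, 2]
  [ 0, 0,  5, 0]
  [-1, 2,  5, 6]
A Jordan chain for λ = 5 of length 3:
v_1 = (-2, 0, 0, -2)ᵀ
v_2 = (-3, -2, 0, -1)ᵀ
v_3 = (1, 0, 0, 0)ᵀ

Let N = A − (5)·I. We want v_3 with N^3 v_3 = 0 but N^2 v_3 ≠ 0; then v_{j-1} := N · v_j for j = 3, …, 2.

Pick v_3 = (1, 0, 0, 0)ᵀ.
Then v_2 = N · v_3 = (-3, -2, 0, -1)ᵀ.
Then v_1 = N · v_2 = (-2, 0, 0, -2)ᵀ.

Sanity check: (A − (5)·I) v_1 = (0, 0, 0, 0)ᵀ = 0. ✓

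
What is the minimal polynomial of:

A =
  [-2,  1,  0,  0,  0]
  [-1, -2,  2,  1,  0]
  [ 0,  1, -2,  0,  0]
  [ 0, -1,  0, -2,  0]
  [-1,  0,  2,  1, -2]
x^3 + 6*x^2 + 12*x + 8

The characteristic polynomial is χ_A(x) = (x + 2)^5, so the eigenvalues are known. The minimal polynomial is
  m_A(x) = Π_λ (x − λ)^{k_λ}
where k_λ is the size of the *largest* Jordan block for λ (equivalently, the smallest k with (A − λI)^k v = 0 for every generalised eigenvector v of λ).

  λ = -2: largest Jordan block has size 3, contributing (x + 2)^3

So m_A(x) = (x + 2)^3 = x^3 + 6*x^2 + 12*x + 8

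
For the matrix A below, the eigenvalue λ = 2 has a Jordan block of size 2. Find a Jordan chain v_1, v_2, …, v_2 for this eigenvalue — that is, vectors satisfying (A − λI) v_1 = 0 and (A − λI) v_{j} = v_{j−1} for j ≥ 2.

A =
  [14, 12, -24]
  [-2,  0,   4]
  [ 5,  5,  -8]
A Jordan chain for λ = 2 of length 2:
v_1 = (12, -2, 5)ᵀ
v_2 = (1, 0, 0)ᵀ

Let N = A − (2)·I. We want v_2 with N^2 v_2 = 0 but N^1 v_2 ≠ 0; then v_{j-1} := N · v_j for j = 2, …, 2.

Pick v_2 = (1, 0, 0)ᵀ.
Then v_1 = N · v_2 = (12, -2, 5)ᵀ.

Sanity check: (A − (2)·I) v_1 = (0, 0, 0)ᵀ = 0. ✓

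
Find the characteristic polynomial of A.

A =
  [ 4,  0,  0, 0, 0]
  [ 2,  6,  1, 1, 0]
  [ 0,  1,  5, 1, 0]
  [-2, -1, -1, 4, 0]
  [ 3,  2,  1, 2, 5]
x^5 - 24*x^4 + 230*x^3 - 1100*x^2 + 2625*x - 2500

Expanding det(x·I − A) (e.g. by cofactor expansion or by noting that A is similar to its Jordan form J, which has the same characteristic polynomial as A) gives
  χ_A(x) = x^5 - 24*x^4 + 230*x^3 - 1100*x^2 + 2625*x - 2500
which factors as (x - 5)^4*(x - 4). The eigenvalues (with algebraic multiplicities) are λ = 4 with multiplicity 1, λ = 5 with multiplicity 4.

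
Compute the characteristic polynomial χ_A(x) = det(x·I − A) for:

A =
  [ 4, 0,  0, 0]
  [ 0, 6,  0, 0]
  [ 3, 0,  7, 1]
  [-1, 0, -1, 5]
x^4 - 22*x^3 + 180*x^2 - 648*x + 864

Expanding det(x·I − A) (e.g. by cofactor expansion or by noting that A is similar to its Jordan form J, which has the same characteristic polynomial as A) gives
  χ_A(x) = x^4 - 22*x^3 + 180*x^2 - 648*x + 864
which factors as (x - 6)^3*(x - 4). The eigenvalues (with algebraic multiplicities) are λ = 4 with multiplicity 1, λ = 6 with multiplicity 3.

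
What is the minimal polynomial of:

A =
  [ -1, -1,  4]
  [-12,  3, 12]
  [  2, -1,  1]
x^3 - 3*x^2 - 9*x + 27

The characteristic polynomial is χ_A(x) = (x - 3)^2*(x + 3), so the eigenvalues are known. The minimal polynomial is
  m_A(x) = Π_λ (x − λ)^{k_λ}
where k_λ is the size of the *largest* Jordan block for λ (equivalently, the smallest k with (A − λI)^k v = 0 for every generalised eigenvector v of λ).

  λ = -3: largest Jordan block has size 1, contributing (x + 3)
  λ = 3: largest Jordan block has size 2, contributing (x − 3)^2

So m_A(x) = (x - 3)^2*(x + 3) = x^3 - 3*x^2 - 9*x + 27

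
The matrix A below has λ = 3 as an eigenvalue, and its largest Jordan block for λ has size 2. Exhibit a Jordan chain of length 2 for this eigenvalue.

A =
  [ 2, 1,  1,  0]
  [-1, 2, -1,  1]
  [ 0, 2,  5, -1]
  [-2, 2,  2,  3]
A Jordan chain for λ = 3 of length 2:
v_1 = (-1, -1, 0, -2)ᵀ
v_2 = (1, 0, 0, 0)ᵀ

Let N = A − (3)·I. We want v_2 with N^2 v_2 = 0 but N^1 v_2 ≠ 0; then v_{j-1} := N · v_j for j = 2, …, 2.

Pick v_2 = (1, 0, 0, 0)ᵀ.
Then v_1 = N · v_2 = (-1, -1, 0, -2)ᵀ.

Sanity check: (A − (3)·I) v_1 = (0, 0, 0, 0)ᵀ = 0. ✓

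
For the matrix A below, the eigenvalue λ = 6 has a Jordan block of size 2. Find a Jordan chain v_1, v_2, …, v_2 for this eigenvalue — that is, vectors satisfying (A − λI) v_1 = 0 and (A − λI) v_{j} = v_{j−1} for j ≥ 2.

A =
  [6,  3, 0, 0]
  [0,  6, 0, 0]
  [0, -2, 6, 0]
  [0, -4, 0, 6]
A Jordan chain for λ = 6 of length 2:
v_1 = (3, 0, -2, -4)ᵀ
v_2 = (0, 1, 0, 0)ᵀ

Let N = A − (6)·I. We want v_2 with N^2 v_2 = 0 but N^1 v_2 ≠ 0; then v_{j-1} := N · v_j for j = 2, …, 2.

Pick v_2 = (0, 1, 0, 0)ᵀ.
Then v_1 = N · v_2 = (3, 0, -2, -4)ᵀ.

Sanity check: (A − (6)·I) v_1 = (0, 0, 0, 0)ᵀ = 0. ✓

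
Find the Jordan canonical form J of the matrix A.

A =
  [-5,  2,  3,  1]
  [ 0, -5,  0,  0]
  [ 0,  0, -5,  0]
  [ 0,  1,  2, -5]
J_3(-5) ⊕ J_1(-5)

The characteristic polynomial is
  det(x·I − A) = x^4 + 20*x^3 + 150*x^2 + 500*x + 625 = (x + 5)^4

Eigenvalues and multiplicities (the geometric multiplicity of λ is n − rank(A − λI), which equals the number of Jordan blocks for λ):
  λ = -5: algebraic multiplicity = 4, geometric multiplicity = 2

Determining the block sizes for each eigenvalue:
  λ = -5: with am = 4 and gm = 2, the partition is not yet determined (e.g. several partitions of 4 into 2 parts exist). Let N = A − (-5)·I. Computing rank(N^1) = 2, rank(N^2) = 1, rank(N^3) = 0; the number of blocks of size ≥ j is rank(N^{j−1}) − rank(N^j), giving [2, 1, 1]. So we have 1 block(s) of size 3, 1 block(s) of size 1 → block sizes [3, 1]

Assembling the blocks gives a Jordan form
J =
  [-5,  1,  0,  0]
  [ 0, -5,  1,  0]
  [ 0,  0, -5,  0]
  [ 0,  0,  0, -5]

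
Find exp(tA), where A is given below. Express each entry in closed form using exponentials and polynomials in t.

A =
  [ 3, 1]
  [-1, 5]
e^{tA} =
  [-t*exp(4*t) + exp(4*t), t*exp(4*t)]
  [-t*exp(4*t), t*exp(4*t) + exp(4*t)]

Strategy: write A = P · J · P⁻¹ where J is a Jordan canonical form, so e^{tA} = P · e^{tJ} · P⁻¹, and e^{tJ} can be computed block-by-block.

A has Jordan form
J =
  [4, 1]
  [0, 4]
(up to reordering of blocks).

Per-block formulas:
  For a 2×2 Jordan block J_2(4): exp(t · J_2(4)) = e^(4t)·(I + t·N), where N is the 2×2 nilpotent shift.

After assembling e^{tJ} and conjugating by P, we get:

e^{tA} =
  [-t*exp(4*t) + exp(4*t), t*exp(4*t)]
  [-t*exp(4*t), t*exp(4*t) + exp(4*t)]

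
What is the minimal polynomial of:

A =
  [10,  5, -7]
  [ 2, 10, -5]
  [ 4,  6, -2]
x^3 - 18*x^2 + 108*x - 216

The characteristic polynomial is χ_A(x) = (x - 6)^3, so the eigenvalues are known. The minimal polynomial is
  m_A(x) = Π_λ (x − λ)^{k_λ}
where k_λ is the size of the *largest* Jordan block for λ (equivalently, the smallest k with (A − λI)^k v = 0 for every generalised eigenvector v of λ).

  λ = 6: largest Jordan block has size 3, contributing (x − 6)^3

So m_A(x) = (x - 6)^3 = x^3 - 18*x^2 + 108*x - 216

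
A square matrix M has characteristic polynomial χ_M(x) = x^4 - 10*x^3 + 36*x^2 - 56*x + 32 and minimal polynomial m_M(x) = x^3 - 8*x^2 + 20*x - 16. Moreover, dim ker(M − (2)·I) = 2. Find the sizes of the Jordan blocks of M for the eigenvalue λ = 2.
Block sizes for λ = 2: [2, 1]

Step 1 — from the characteristic polynomial, algebraic multiplicity of λ = 2 is 3. From dim ker(M − (2)·I) = 2, there are exactly 2 Jordan blocks for λ = 2.
Step 2 — from the minimal polynomial, the factor (x − 2)^2 tells us the largest block for λ = 2 has size 2.
Step 3 — with total size 3, 2 blocks, and largest block 2, the block sizes (in nonincreasing order) are [2, 1].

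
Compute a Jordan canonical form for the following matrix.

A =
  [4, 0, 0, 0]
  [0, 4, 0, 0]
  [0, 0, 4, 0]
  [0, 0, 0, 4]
J_1(4) ⊕ J_1(4) ⊕ J_1(4) ⊕ J_1(4)

The characteristic polynomial is
  det(x·I − A) = x^4 - 16*x^3 + 96*x^2 - 256*x + 256 = (x - 4)^4

Eigenvalues and multiplicities (the geometric multiplicity of λ is n − rank(A − λI), which equals the number of Jordan blocks for λ):
  λ = 4: algebraic multiplicity = 4, geometric multiplicity = 4

Determining the block sizes for each eigenvalue:
  λ = 4: gm = am = 4, so every block has size 1 → block sizes [1, 1, 1, 1]

Assembling the blocks gives a Jordan form
J =
  [4, 0, 0, 0]
  [0, 4, 0, 0]
  [0, 0, 4, 0]
  [0, 0, 0, 4]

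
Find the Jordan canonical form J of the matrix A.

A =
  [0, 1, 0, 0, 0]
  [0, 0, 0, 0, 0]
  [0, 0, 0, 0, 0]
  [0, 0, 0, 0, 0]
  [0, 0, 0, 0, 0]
J_2(0) ⊕ J_1(0) ⊕ J_1(0) ⊕ J_1(0)

The characteristic polynomial is
  det(x·I − A) = x^5

Eigenvalues and multiplicities (the geometric multiplicity of λ is n − rank(A − λI), which equals the number of Jordan blocks for λ):
  λ = 0: algebraic multiplicity = 5, geometric multiplicity = 4

Determining the block sizes for each eigenvalue:
  λ = 0: 4 blocks summing to 5 forces exactly one block of size 2 and the rest size 1 → block sizes [2, 1, 1, 1]

Assembling the blocks gives a Jordan form
J =
  [0, 1, 0, 0, 0]
  [0, 0, 0, 0, 0]
  [0, 0, 0, 0, 0]
  [0, 0, 0, 0, 0]
  [0, 0, 0, 0, 0]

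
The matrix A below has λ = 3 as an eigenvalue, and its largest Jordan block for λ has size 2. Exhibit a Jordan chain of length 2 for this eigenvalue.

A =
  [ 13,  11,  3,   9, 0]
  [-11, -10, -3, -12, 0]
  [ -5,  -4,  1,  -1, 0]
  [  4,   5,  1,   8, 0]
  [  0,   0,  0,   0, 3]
A Jordan chain for λ = 3 of length 2:
v_1 = (10, -11, -5, 4, 0)ᵀ
v_2 = (1, 0, 0, 0, 0)ᵀ

Let N = A − (3)·I. We want v_2 with N^2 v_2 = 0 but N^1 v_2 ≠ 0; then v_{j-1} := N · v_j for j = 2, …, 2.

Pick v_2 = (1, 0, 0, 0, 0)ᵀ.
Then v_1 = N · v_2 = (10, -11, -5, 4, 0)ᵀ.

Sanity check: (A − (3)·I) v_1 = (0, 0, 0, 0, 0)ᵀ = 0. ✓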